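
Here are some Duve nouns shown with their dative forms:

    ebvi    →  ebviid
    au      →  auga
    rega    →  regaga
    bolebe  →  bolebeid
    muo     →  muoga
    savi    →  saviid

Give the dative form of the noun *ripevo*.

The suffix is conditioned by the last vowel: -id when the last vowel of the stem is a front vowel (*ebvi*, *bolebe*, *savi*); -ga when the last vowel of the stem is a back vowel (*au*, *rega*, *muo*).
*ripevo* — last vowel /o/ (a back vowel) → -ga → *ripevoga*.

ripevoga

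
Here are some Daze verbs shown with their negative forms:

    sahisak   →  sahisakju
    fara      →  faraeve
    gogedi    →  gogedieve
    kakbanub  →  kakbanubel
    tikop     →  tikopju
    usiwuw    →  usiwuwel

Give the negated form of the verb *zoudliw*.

Looking at the final sound of each stem: -ju when the stem ends in a voiceless consonant (*sahisak*, *tikop*); -el when the stem ends in a voiced consonant (*kakbanub*, *usiwuw*); -eve when the stem ends in a vowel (*fara*, *gogedi*).
Since the final sound of *zoudliw* is /w/ (a voiced consonant), it takes -el, giving *zoudliwel*.

zoudliwel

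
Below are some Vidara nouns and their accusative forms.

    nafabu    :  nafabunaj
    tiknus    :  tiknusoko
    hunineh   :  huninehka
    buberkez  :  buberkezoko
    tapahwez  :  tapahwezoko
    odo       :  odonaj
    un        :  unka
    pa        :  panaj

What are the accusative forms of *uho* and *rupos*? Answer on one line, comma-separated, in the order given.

Looking at the final sound of each stem: -oko when the stem ends in a sibilant (*tiknus*, *buberkez*, *tapahwez*); -ka when the stem ends in a non-sibilant consonant (*hunineh*, *un*); -naj when the stem ends in a vowel (*nafabu*, *odo*, *pa*).
*uho*: final sound = /o/, a vowel → -naj → *uhonaj*.
Since the final sound of *rupos* is /s/ (a sibilant), it takes -oko, giving *ruposoko*.

uhonaj, ruposoko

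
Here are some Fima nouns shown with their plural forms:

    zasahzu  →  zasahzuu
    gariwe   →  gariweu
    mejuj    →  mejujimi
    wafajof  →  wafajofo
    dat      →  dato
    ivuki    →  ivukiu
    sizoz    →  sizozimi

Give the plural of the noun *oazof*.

The suffix is conditioned by the final sound: -o when the stem ends in a voiceless consonant (*wafajof*, *dat*); -imi when the stem ends in a voiced consonant (*mejuj*, *sizoz*); -u when the stem ends in a vowel (*zasahzu*, *gariwe*, *ivuki*).
*oazof*: final sound = /f/, a voiceless consonant → -o → *oazofo*.

oazofo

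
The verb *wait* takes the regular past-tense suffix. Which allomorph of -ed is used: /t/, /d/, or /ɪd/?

The stem *wait* ends in /t/ or /d/.
The -ed suffix is realized as /ɪd/ after /t, d/; as /t/ after other voiceless consonants; and as /d/ after other voiced sounds.
So -ed on *wait* is pronounced /ɪd/.

/ɪd/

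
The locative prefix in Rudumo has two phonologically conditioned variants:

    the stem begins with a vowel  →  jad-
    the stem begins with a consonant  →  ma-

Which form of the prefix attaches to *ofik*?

*ofik*: first sound = /o/, a vowel → jad-.

jad-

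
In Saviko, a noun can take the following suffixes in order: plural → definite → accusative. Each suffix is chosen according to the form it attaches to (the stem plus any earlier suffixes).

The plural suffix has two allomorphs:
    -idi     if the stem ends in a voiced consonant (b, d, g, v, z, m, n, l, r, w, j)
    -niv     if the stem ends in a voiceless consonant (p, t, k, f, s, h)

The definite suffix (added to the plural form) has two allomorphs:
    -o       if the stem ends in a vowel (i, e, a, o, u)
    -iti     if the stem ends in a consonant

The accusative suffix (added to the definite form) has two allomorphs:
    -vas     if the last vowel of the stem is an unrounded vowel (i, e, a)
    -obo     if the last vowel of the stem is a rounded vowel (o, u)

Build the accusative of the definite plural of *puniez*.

*puniez* — final consonant /z/ (voiced) → -idi → *puniezidi*.
Since the final sound of the plural form *puniezidi* is /i/ (a vowel), it takes -o, giving *puniezidio*.
The definite form *puniezidio*: last vowel = /o/, a rounded vowel → -obo → *puniezidioobo*.

puniezidioobo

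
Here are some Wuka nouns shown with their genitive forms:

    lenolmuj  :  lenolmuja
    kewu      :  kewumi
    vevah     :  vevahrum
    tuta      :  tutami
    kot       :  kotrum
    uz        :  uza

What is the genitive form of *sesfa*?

Looking at the final sound of each stem: -rum when the stem ends in a voiceless consonant (*vevah*, *kot*); -a when the stem ends in a voiced consonant (*lenolmuj*, *uz*); -mi when the stem ends in a vowel (*kewu*, *tuta*).
*sesfa* — final sound /a/ (a vowel) → -mi → *sesfami*.

sesfami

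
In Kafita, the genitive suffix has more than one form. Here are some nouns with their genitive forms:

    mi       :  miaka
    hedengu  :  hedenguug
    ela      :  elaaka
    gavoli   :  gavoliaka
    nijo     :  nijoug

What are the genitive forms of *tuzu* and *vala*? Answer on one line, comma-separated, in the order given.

tuzuug, valaaka

The suffix is conditioned by the last vowel: -ug when the last vowel of the stem is a rounded vowel (*hedengu*, *nijo*); -aka when the last vowel of the stem is an unrounded vowel (*mi*, *ela*, *gavoli*).
*tuzu*: last vowel = /u/, a rounded vowel → -ug → *tuzuug*.
Since the last vowel of *vala* is /a/ (an unrounded vowel), it takes -aka, giving *valaaka*.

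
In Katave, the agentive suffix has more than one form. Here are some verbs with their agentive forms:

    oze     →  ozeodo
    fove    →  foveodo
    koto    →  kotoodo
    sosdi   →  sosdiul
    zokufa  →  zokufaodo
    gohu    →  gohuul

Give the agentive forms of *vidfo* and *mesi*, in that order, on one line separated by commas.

The pattern is height harmony: -ul when the last vowel of the stem is a high vowel (*sosdi*, *gohu*); -odo when the last vowel of the stem is a non-high vowel (*oze*, *fove*, *koto*, *zokufa*).
The last vowel of *vidfo* is /o/, which is a non-high vowel, so the suffix is -odo, giving *vidfoodo*.
*mesi*: last vowel = /i/, a high vowel → -ul → *mesiul*.

vidfoodo, mesiul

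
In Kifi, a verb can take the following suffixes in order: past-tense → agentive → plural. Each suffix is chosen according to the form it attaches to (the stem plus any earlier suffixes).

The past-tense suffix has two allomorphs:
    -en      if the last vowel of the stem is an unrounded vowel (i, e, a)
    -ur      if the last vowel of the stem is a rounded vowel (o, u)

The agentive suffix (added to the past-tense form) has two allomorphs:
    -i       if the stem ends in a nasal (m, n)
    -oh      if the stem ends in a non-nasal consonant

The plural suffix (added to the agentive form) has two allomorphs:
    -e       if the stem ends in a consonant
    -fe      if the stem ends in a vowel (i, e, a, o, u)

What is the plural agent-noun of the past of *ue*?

The last vowel of *ue* is /e/, which is an unrounded vowel, so the past-tense suffix is -en, giving *ueen*.
The past-tense form *ueen* — final consonant /n/ (a nasal) → -i → *ueeni*.
Since the final sound of the agentive form *ueeni* is /i/ (a vowel), it takes -fe, giving *ueenife*.

ueenife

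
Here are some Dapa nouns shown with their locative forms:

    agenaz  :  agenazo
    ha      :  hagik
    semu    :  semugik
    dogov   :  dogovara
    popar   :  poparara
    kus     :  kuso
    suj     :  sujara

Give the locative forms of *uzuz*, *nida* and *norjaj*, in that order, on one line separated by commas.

uzuzo, nidagik, norjajara

Looking at the final sound of each stem: -o when the stem ends in a sibilant (*agenaz*, *kus*); -ara when the stem ends in a non-sibilant consonant (*dogov*, *popar*, *suj*); -gik when the stem ends in a vowel (*ha*, *semu*).
*uzuz*: final sound = /z/, a sibilant → -o → *uzuzo*.
The final sound of *nida* is /a/, which is a vowel, so the suffix is -gik, giving *nidagik*.
Since the final sound of *norjaj* is /j/ (a non-sibilant consonant), it takes -ara, giving *norjajara*.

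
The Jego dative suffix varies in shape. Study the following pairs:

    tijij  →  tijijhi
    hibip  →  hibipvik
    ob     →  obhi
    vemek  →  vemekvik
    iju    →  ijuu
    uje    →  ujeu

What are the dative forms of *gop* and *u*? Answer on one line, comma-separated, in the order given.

gopvik, uu

The alternation tracks the final sound of the stem — -vik when the stem ends in a voiceless consonant (*hibip*, *vemek*); -hi when the stem ends in a voiced consonant (*tijij*, *ob*); -u when the stem ends in a vowel (*iju*, *uje*).
*gop* — final sound /p/ (a voiceless consonant) → -vik → *gopvik*.
The final sound of *u* is /u/, which is a vowel, so the suffix is -u, giving *uu*.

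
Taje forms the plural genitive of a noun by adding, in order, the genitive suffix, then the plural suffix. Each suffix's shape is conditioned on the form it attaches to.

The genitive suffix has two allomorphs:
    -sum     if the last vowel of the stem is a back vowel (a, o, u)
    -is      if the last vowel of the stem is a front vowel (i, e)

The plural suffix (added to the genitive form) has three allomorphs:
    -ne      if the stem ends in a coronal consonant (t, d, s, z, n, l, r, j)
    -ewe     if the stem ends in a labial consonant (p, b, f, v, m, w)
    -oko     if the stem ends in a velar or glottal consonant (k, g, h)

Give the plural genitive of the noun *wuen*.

Since the last vowel of *wuen* is /e/ (a front vowel), it takes -is, giving *wuenis*.
The genitive form *wuenis*: final consonant = /s/, coronal → -ne → *wuenisne*.

wuenisne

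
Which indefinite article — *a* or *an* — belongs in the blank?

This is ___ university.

The indefinite article is chosen by the initial *sound* of the following word, not its spelling.
*university* begins with the sound /juː/ (u pronounced /juː/) — a consonant sound.
So the article is *a*: This is a university.

a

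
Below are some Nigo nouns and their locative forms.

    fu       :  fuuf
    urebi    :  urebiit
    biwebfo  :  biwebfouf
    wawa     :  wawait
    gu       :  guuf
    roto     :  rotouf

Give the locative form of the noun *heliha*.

helihait

The suffix is conditioned by the last vowel: -uf when the last vowel of the stem is a rounded vowel (*fu*, *biwebfo*, *gu*, *roto*); -it when the last vowel of the stem is an unrounded vowel (*urebi*, *wawa*).
The last vowel of *heliha* is /a/, which is an unrounded vowel, so the suffix is -it, giving *helihait*.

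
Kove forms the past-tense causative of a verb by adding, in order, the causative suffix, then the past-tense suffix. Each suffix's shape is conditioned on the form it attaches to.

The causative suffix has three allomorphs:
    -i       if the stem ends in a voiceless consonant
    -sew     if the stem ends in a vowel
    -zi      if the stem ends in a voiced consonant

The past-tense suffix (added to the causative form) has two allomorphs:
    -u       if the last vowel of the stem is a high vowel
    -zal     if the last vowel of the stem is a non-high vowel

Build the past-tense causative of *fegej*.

fegejziu

*fegej*: final sound = /j/, a voiced consonant → -zi → *fegejzi*.
The causative form *fegejzi* — last vowel /i/ (a high vowel) → -u → *fegejziu*.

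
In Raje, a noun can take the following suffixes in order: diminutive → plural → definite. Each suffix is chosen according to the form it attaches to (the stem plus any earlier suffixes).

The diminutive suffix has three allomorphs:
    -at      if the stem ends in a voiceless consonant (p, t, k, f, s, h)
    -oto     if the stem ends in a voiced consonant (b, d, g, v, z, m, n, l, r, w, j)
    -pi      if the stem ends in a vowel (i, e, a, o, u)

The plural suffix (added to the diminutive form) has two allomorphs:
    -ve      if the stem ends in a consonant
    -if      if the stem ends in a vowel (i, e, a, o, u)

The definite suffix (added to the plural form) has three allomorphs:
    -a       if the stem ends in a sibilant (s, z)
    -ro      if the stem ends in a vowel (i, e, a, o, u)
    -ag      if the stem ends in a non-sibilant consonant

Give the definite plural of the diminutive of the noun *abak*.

Since the final sound of *abak* is /k/ (a voiceless consonant), it takes -at, giving *abakat*.
Since the final sound of the diminutive form *abakat* is /t/ (a consonant), it takes -ve, giving *abakatve*.
The plural form *abakatve* — final sound /e/ (a vowel) → -ro → *abakatvero*.

abakatvero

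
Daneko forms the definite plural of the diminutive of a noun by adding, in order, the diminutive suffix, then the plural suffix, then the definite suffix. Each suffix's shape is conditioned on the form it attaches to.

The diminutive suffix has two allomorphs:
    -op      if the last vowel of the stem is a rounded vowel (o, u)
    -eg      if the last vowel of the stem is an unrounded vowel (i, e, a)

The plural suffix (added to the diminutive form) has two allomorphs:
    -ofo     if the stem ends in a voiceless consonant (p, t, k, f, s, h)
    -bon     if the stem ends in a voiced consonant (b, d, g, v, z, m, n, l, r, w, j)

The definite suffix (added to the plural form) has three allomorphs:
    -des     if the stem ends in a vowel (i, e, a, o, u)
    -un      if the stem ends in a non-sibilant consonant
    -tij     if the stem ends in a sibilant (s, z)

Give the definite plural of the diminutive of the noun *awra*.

*awra* — last vowel /a/ (an unrounded vowel) → -eg → *awraeg*.
The diminutive form *awraeg* — final consonant /g/ (voiced) → -bon → *awraegbon*.
Since the final sound of the plural form *awraegbon* is /n/ (a non-sibilant consonant), it takes -un, giving *awraegbonun*.

awraegbonun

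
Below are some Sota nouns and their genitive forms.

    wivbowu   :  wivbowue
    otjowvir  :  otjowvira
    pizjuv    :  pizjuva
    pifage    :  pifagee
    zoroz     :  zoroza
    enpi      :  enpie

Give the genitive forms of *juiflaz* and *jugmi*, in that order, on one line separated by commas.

juiflaza, jugmie

The suffix is conditioned by the final sound: -a when the stem ends in a consonant (*otjowvir*, *pizjuv*, *zoroz*); -e when the stem ends in a vowel (*wivbowu*, *pifage*, *enpi*).
Since the final sound of *juiflaz* is /z/ (a consonant), it takes -a, giving *juiflaza*.
*jugmi* — final sound /i/ (a vowel) → -e → *jugmie*.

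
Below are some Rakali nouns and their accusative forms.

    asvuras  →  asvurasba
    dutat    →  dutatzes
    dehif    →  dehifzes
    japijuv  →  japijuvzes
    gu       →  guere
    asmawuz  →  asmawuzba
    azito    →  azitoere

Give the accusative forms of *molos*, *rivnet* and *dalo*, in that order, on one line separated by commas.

The alternation tracks the final sound of the stem — -ba when the stem ends in a sibilant (*asvuras*, *asmawuz*); -zes when the stem ends in a non-sibilant consonant (*dutat*, *dehif*, *japijuv*); -ere when the stem ends in a vowel (*gu*, *azito*).
Since the final sound of *molos* is /s/ (a sibilant), it takes -ba, giving *molosba*.
The final sound of *rivnet* is /t/, which is a non-sibilant consonant, so the suffix is -zes, giving *rivnetzes*.
*dalo*: final sound = /o/, a vowel → -ere → *daloere*.

molosba, rivnetzes, daloere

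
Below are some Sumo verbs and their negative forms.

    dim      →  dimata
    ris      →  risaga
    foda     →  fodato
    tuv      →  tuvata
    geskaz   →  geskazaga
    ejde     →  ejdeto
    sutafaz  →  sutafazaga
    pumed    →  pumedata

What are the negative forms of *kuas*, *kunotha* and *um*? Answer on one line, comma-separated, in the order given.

kuasaga, kunothato, umata

The pattern is sibilance of the final sound: -aga when the stem ends in a sibilant (*ris*, *geskaz*, *sutafaz*); -ata when the stem ends in a non-sibilant consonant (*dim*, *tuv*, *pumed*); -to when the stem ends in a vowel (*foda*, *ejde*).
*kuas*: final sound = /s/, a sibilant → -aga → *kuasaga*.
Since the final sound of *kunotha* is /a/ (a vowel), it takes -to, giving *kunothato*.
Since the final sound of *um* is /m/ (a non-sibilant consonant), it takes -ata, giving *umata*.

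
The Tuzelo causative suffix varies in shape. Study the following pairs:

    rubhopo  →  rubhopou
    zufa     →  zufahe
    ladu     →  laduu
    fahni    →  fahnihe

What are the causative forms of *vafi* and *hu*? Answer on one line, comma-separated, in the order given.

The pattern is rounding harmony: -u when the last vowel of the stem is a rounded vowel (*rubhopo*, *ladu*); -he when the last vowel of the stem is an unrounded vowel (*zufa*, *fahni*).
Since the last vowel of *vafi* is /i/ (an unrounded vowel), it takes -he, giving *vafihe*.
*hu* — last vowel /u/ (a rounded vowel) → -u → *huu*.

vafihe, huu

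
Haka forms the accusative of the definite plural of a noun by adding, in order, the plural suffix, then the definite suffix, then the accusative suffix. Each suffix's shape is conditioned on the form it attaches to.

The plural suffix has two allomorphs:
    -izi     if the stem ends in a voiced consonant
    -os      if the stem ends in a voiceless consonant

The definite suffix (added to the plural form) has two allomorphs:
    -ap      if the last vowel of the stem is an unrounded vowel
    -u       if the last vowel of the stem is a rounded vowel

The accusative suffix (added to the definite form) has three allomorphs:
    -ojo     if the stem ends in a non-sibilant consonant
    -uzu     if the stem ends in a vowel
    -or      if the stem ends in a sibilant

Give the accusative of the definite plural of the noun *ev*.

eviziapojo

Since the final consonant of *ev* is /v/ (voiced), it takes -izi, giving *evizi*.
The plural form *evizi*: last vowel = /i/, an unrounded vowel → -ap → *eviziap*.
The definite form *eviziap* — final sound /p/ (a non-sibilant consonant) → -ojo → *eviziapojo*.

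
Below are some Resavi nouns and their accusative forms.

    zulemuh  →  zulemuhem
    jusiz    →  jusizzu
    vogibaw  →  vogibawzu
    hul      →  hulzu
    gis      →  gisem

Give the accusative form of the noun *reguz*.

The pattern is voicing of the final consonant: -em when the stem ends in a voiceless consonant (*zulemuh*, *gis*); -zu when the stem ends in a voiced consonant (*jusiz*, *vogibaw*, *hul*).
*reguz* — final consonant /z/ (voiced) → -zu → *reguzzu*.

reguzzu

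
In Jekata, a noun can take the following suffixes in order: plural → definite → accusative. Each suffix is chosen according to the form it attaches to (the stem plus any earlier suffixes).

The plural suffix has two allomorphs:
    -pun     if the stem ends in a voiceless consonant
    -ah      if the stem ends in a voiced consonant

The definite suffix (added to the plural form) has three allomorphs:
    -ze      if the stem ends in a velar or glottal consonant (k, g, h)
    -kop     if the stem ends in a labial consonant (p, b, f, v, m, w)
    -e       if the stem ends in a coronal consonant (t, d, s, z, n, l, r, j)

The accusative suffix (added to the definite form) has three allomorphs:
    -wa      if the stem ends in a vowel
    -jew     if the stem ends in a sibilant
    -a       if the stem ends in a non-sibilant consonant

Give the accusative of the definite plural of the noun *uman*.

*uman* — final consonant /n/ (voiced) → -ah → *umanah*.
The plural form *umanah* — final consonant /h/ (velar/glottal) → -ze → *umanahze*.
The definite form *umanahze* — final sound /e/ (a vowel) → -wa → *umanahzewa*.

umanahzewa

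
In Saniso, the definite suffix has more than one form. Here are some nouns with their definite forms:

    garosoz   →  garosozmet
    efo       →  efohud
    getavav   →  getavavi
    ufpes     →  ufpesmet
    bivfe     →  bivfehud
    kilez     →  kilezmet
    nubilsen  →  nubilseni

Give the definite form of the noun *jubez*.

jubezmet

The suffix is conditioned by the final sound: -met when the stem ends in a sibilant (*garosoz*, *ufpes*, *kilez*); -i when the stem ends in a non-sibilant consonant (*getavav*, *nubilsen*); -hud when the stem ends in a vowel (*efo*, *bivfe*).
*jubez*: final sound = /z/, a sibilant → -met → *jubezmet*.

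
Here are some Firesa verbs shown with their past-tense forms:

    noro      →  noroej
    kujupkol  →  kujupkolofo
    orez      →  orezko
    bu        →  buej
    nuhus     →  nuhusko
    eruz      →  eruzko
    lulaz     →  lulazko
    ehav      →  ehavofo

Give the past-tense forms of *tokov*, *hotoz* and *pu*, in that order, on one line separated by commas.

tokovofo, hotozko, puej

Looking at the final sound of each stem: -ko when the stem ends in a sibilant (*orez*, *nuhus*, *eruz*, *lulaz*); -ofo when the stem ends in a non-sibilant consonant (*kujupkol*, *ehav*); -ej when the stem ends in a vowel (*noro*, *bu*).
The final sound of *tokov* is /v/, which is a non-sibilant consonant, so the suffix is -ofo, giving *tokovofo*.
*hotoz* — final sound /z/ (a sibilant) → -ko → *hotozko*.
Since the final sound of *pu* is /u/ (a vowel), it takes -ej, giving *puej*.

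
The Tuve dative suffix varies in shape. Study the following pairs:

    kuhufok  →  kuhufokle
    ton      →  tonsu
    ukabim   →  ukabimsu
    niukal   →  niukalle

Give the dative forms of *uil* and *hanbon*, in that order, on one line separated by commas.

The suffix is conditioned by the final consonant: -su when the stem ends in a nasal (*ton*, *ukabim*); -le when the stem ends in a non-nasal consonant (*kuhufok*, *niukal*).
Since the final consonant of *uil* is /l/ (non-nasal), it takes -le, giving *uille*.
The final consonant of *hanbon* is /n/, which is a nasal, so the suffix is -su, giving *hanbonsu*.

uille, hanbonsu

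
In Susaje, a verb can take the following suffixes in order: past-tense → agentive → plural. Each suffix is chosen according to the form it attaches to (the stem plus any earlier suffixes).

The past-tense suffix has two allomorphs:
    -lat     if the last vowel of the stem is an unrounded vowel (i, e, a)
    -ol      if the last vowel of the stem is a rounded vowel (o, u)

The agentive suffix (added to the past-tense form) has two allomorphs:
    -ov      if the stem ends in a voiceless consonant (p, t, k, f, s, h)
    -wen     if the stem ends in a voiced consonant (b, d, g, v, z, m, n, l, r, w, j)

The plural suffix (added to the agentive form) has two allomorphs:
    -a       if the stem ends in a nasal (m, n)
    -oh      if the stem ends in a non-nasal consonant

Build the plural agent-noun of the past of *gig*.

giglatovoh

The last vowel of *gig* is /i/, which is an unrounded vowel, so the past-tense suffix is -lat, giving *giglat*.
The final consonant of the past-tense form *giglat* is /t/, which is voiceless, so the agentive suffix is -ov, giving *giglatov*.
The agentive form *giglatov* — final consonant /v/ (non-nasal) → -oh → *giglatovoh*.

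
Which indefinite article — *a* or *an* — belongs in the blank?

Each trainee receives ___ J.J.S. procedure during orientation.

The indefinite article is chosen by the initial *sound* of the following word, not its spelling.
The initialism *J.J.S.* is read letter by letter; the first letter, J, is pronounced /dʒeɪ/, which begins with a consonant sound.
So the article is *a*: Each trainee receives a J.J.S. procedure during orientation.

a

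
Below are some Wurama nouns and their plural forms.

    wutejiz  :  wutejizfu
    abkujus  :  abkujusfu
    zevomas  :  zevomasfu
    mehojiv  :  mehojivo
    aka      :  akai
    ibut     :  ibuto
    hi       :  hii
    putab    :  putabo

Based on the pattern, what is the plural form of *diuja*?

diujai

Looking at the final sound of each stem: -fu when the stem ends in a sibilant (*wutejiz*, *abkujus*, *zevomas*); -o when the stem ends in a non-sibilant consonant (*mehojiv*, *ibut*, *putab*); -i when the stem ends in a vowel (*aka*, *hi*).
*diuja* — final sound /a/ (a vowel) → -i → *diujai*.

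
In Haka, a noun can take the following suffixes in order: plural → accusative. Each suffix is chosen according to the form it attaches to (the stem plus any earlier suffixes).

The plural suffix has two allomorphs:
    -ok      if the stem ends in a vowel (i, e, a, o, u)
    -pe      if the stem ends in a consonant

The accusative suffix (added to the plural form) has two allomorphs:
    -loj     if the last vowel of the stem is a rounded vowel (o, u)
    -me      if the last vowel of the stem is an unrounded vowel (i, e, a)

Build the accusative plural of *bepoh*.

bepohpeme

*bepoh*: final sound = /h/, a consonant → -pe → *bepohpe*.
Since the last vowel of the plural form *bepohpe* is /e/ (an unrounded vowel), it takes -me, giving *bepohpeme*.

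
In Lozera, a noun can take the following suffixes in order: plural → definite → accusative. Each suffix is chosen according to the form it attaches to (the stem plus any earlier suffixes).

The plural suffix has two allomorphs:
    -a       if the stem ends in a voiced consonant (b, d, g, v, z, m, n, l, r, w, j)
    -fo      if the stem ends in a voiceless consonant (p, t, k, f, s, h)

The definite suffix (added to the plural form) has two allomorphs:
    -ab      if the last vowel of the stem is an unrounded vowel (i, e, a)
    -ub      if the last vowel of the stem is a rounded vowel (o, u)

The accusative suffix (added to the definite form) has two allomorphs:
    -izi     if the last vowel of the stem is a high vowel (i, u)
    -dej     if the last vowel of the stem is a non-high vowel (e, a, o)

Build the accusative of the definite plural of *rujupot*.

*rujupot* — final consonant /t/ (voiceless) → -fo → *rujupotfo*.
Since the last vowel of the plural form *rujupotfo* is /o/ (a rounded vowel), it takes -ub, giving *rujupotfoub*.
The last vowel of the definite form *rujupotfoub* is /u/, which is a high vowel, so the accusative suffix is -izi, giving *rujupotfoubizi*.

rujupotfoubizi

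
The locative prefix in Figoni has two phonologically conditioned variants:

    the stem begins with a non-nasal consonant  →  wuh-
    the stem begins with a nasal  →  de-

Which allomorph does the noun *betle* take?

Since the first consonant of *betle* is /b/ (non-nasal), it takes wuh-.

wuh-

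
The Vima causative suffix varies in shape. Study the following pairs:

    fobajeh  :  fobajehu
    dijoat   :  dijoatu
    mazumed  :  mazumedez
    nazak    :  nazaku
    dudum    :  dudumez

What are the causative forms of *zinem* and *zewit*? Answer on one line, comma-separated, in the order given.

zinemez, zewitu

Looking at the final consonant of each stem: -u when the stem ends in a voiceless consonant (*fobajeh*, *dijoat*, *nazak*); -ez when the stem ends in a voiced consonant (*mazumed*, *dudum*).
*zinem* — final consonant /m/ (voiced) → -ez → *zinemez*.
Since the final consonant of *zewit* is /t/ (voiceless), it takes -u, giving *zewitu*.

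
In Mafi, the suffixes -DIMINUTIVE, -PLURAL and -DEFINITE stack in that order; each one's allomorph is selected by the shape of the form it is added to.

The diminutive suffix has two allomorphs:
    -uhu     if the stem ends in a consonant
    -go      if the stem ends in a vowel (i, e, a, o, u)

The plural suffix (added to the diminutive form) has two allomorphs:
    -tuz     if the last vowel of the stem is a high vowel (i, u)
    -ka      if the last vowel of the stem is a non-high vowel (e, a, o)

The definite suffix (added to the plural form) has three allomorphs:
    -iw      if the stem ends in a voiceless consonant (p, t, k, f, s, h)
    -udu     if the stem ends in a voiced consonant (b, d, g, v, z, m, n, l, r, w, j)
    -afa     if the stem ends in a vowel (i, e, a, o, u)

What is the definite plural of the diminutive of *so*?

*so* — final sound /o/ (a vowel) → -go → *sogo*.
The diminutive form *sogo*: last vowel = /o/, a non-high vowel → -ka → *sogoka*.
Since the final sound of the plural form *sogoka* is /a/ (a vowel), it takes -afa, giving *sogokaafa*.

sogokaafa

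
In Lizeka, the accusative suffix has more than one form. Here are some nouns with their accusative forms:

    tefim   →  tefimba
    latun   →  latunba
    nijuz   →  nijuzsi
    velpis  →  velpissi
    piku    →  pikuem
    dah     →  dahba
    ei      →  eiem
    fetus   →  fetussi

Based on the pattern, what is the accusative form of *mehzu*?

Looking at the final sound of each stem: -si when the stem ends in a sibilant (*nijuz*, *velpis*, *fetus*); -ba when the stem ends in a non-sibilant consonant (*tefim*, *latun*, *dah*); -em when the stem ends in a vowel (*piku*, *ei*).
*mehzu*: final sound = /u/, a vowel → -em → *mehzuem*.

mehzuem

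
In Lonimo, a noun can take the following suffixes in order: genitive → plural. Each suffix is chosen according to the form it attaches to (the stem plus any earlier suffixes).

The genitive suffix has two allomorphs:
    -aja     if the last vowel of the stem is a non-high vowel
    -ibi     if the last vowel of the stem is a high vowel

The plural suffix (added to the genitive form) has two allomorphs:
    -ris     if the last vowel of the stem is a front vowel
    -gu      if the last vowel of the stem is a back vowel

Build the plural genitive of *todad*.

Since the last vowel of *todad* is /a/ (a non-high vowel), it takes -aja, giving *todadaja*.
Since the last vowel of the genitive form *todadaja* is /a/ (a back vowel), it takes -gu, giving *todadajagu*.

todadajagu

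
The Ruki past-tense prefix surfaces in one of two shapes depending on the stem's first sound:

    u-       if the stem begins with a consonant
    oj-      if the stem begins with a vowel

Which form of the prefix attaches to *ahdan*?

oj-

*ahdan* — first sound /a/ (a vowel) → oj-.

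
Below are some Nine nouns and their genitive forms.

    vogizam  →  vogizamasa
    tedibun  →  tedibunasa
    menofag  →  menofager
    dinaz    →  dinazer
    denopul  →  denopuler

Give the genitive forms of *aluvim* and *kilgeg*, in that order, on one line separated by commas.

Looking at the final consonant of each stem: -asa when the stem ends in a nasal (*vogizam*, *tedibun*); -er when the stem ends in a non-nasal consonant (*menofag*, *dinaz*, *denopul*).
The final consonant of *aluvim* is /m/, which is a nasal, so the suffix is -asa, giving *aluvimasa*.
The final consonant of *kilgeg* is /g/, which is non-nasal, so the suffix is -er, giving *kilgeger*.

aluvimasa, kilgeger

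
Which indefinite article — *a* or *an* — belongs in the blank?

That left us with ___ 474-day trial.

a

The indefinite article is chosen by the initial *sound* of the following word, not its spelling.
The number *474* is spoken "four hundred …", beginning with /fɔr/ — a consonant sound.
So the article is *a*: That left us with a 474-day trial.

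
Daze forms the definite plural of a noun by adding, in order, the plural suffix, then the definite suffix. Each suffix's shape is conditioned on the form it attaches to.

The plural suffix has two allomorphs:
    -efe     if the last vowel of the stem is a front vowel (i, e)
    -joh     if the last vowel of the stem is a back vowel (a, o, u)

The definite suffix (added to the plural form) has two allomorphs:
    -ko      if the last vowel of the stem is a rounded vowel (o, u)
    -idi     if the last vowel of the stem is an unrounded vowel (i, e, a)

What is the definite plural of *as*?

Since the last vowel of *as* is /a/ (a back vowel), it takes -joh, giving *asjoh*.
Since the last vowel of the plural form *asjoh* is /o/ (a rounded vowel), it takes -ko, giving *asjohko*.

asjohko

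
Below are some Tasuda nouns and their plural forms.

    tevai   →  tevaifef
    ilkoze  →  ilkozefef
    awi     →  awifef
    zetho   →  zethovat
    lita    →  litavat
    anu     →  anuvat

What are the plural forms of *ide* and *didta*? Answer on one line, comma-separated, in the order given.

idefef, didtavat

The alternation tracks the last vowel of the stem — -fef when the last vowel of the stem is a front vowel (*tevai*, *ilkoze*, *awi*); -vat when the last vowel of the stem is a back vowel (*zetho*, *lita*, *anu*).
*ide*: last vowel = /e/, a front vowel → -fef → *idefef*.
*didta*: last vowel = /a/, a back vowel → -vat → *didtavat*.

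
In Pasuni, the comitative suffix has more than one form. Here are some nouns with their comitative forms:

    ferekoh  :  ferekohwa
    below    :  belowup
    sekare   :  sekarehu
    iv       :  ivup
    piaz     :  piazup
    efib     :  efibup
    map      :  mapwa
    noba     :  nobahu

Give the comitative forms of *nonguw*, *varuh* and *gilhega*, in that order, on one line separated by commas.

nonguwup, varuhwa, gilhegahu

The alternation tracks the final sound of the stem — -wa when the stem ends in a voiceless consonant (*ferekoh*, *map*); -up when the stem ends in a voiced consonant (*below*, *iv*, *piaz*, *efib*); -hu when the stem ends in a vowel (*sekare*, *noba*).
The final sound of *nonguw* is /w/, which is a voiced consonant, so the suffix is -up, giving *nonguwup*.
Since the final sound of *varuh* is /h/ (a voiceless consonant), it takes -wa, giving *varuhwa*.
Since the final sound of *gilhega* is /a/ (a vowel), it takes -hu, giving *gilhegahu*.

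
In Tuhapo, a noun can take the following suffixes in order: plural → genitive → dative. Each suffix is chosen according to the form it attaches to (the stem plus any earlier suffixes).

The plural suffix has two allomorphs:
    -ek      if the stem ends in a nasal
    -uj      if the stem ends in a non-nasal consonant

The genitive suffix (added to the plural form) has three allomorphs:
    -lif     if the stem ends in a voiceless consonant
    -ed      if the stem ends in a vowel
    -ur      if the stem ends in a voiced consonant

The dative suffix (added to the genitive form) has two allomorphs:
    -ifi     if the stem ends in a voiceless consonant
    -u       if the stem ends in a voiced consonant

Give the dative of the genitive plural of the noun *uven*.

*uven*: final consonant = /n/, a nasal → -ek → *uvenek*.
The plural form *uvenek* — final sound /k/ (a voiceless consonant) → -lif → *uveneklif*.
Since the final consonant of the genitive form *uveneklif* is /f/ (voiceless), it takes -ifi, giving *uveneklififi*.

uveneklififi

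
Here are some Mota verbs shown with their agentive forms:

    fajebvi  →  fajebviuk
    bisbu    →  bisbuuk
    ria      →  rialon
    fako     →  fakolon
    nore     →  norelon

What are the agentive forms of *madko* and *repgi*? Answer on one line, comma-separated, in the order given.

madkolon, repgiuk

The suffix is conditioned by the last vowel: -uk when the last vowel of the stem is a high vowel (*fajebvi*, *bisbu*); -lon when the last vowel of the stem is a non-high vowel (*ria*, *fako*, *nore*).
The last vowel of *madko* is /o/, which is a non-high vowel, so the suffix is -lon, giving *madkolon*.
The last vowel of *repgi* is /i/, which is a high vowel, so the suffix is -uk, giving *repgiuk*.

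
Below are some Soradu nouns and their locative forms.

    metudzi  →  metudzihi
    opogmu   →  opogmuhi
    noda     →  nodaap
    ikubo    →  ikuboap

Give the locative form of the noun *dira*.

diraap

The alternation tracks the last vowel of the stem — -hi when the last vowel of the stem is a high vowel (*metudzi*, *opogmu*); -ap when the last vowel of the stem is a non-high vowel (*noda*, *ikubo*).
Since the last vowel of *dira* is /a/ (a non-high vowel), it takes -ap, giving *diraap*.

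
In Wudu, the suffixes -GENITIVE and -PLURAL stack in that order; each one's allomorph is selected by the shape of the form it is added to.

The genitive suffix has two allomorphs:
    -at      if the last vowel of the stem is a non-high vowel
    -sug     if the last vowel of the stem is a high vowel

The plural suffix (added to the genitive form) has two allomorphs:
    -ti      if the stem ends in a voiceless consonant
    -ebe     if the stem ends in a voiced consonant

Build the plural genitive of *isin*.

isinsugebe

Since the last vowel of *isin* is /i/ (a high vowel), it takes -sug, giving *isinsug*.
Since the final consonant of the genitive form *isinsug* is /g/ (voiced), it takes -ebe, giving *isinsugebe*.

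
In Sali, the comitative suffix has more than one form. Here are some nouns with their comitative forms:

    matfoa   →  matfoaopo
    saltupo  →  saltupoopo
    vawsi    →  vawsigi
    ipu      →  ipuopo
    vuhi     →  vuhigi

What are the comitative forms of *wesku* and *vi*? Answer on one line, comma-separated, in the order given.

Looking at the last vowel of each stem: -gi when the last vowel of the stem is a front vowel (*vawsi*, *vuhi*); -opo when the last vowel of the stem is a back vowel (*matfoa*, *saltupo*, *ipu*).
*wesku*: last vowel = /u/, a back vowel → -opo → *weskuopo*.
The last vowel of *vi* is /i/, which is a front vowel, so the suffix is -gi, giving *vigi*.

weskuopo, vigi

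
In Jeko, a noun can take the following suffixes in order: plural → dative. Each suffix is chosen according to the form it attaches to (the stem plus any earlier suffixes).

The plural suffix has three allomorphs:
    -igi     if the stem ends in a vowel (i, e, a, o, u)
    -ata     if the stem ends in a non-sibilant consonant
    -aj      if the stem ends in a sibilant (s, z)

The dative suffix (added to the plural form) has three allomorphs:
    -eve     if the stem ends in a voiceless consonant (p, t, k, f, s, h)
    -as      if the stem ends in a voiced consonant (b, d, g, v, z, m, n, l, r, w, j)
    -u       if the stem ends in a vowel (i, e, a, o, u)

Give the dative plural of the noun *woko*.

Since the final sound of *woko* is /o/ (a vowel), it takes -igi, giving *wokoigi*.
The plural form *wokoigi*: final sound = /i/, a vowel → -u → *wokoigiu*.

wokoigiu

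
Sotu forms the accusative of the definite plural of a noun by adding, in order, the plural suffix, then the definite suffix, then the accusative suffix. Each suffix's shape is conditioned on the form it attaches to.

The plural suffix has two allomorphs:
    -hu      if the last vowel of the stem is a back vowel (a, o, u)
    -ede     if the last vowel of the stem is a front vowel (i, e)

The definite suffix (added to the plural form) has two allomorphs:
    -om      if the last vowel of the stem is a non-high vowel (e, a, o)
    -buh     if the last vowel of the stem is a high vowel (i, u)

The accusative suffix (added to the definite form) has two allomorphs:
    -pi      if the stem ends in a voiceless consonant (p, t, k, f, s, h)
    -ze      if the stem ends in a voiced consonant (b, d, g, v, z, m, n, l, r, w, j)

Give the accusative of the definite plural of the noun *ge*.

*ge*: last vowel = /e/, a front vowel → -ede → *geede*.
The last vowel of the plural form *geede* is /e/, which is a non-high vowel, so the definite suffix is -om, giving *geedeom*.
The definite form *geedeom* — final consonant /m/ (voiced) → -ze → *geedeomze*.

geedeomze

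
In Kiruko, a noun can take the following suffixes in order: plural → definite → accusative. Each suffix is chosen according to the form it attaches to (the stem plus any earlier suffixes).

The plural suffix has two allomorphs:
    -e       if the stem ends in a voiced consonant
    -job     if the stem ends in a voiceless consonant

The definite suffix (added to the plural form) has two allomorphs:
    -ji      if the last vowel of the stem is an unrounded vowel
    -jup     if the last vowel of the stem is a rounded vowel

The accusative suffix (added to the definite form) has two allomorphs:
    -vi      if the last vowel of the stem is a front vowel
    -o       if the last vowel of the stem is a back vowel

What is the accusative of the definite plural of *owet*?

owetjobjupo

*owet*: final consonant = /t/, voiceless → -job → *owetjob*.
The plural form *owetjob*: last vowel = /o/, a rounded vowel → -jup → *owetjobjup*.
The definite form *owetjobjup*: last vowel = /u/, a back vowel → -o → *owetjobjupo*.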